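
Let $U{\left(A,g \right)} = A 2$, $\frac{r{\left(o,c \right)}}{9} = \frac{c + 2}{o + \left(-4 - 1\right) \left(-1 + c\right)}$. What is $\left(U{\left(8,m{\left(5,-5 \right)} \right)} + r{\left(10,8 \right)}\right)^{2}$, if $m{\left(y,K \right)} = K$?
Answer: $\frac{3844}{25} \approx 153.76$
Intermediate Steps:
$r{\left(o,c \right)} = \frac{9 \left(2 + c\right)}{5 + o - 5 c}$ ($r{\left(o,c \right)} = 9 \frac{c + 2}{o + \left(-4 - 1\right) \left(-1 + c\right)} = 9 \frac{2 + c}{o - 5 \left(-1 + c\right)} = 9 \frac{2 + c}{o - \left(-5 + 5 c\right)} = 9 \frac{2 + c}{5 + o - 5 c} = \frac{9 \left(2 + c\right)}{5 + o - 5 c}$)
$U{\left(A,g \right)} = 2 A$
$\left(U{\left(8,m{\left(5,-5 \right)} \right)} + r{\left(10,8 \right)}\right)^{2} = \left(2 \cdot 8 + \frac{9 \left(2 + 8\right)}{5 + 10 - 40}\right)^{2} = \left(16 + 9 \frac{1}{5 + 10 - 40} \cdot 10\right)^{2} = \left(16 + 9 \frac{1}{-25} \cdot 10\right)^{2} = \left(16 + 9 \left(- \frac{1}{25}\right) 10\right)^{2} = \left(16 - \frac{18}{5}\right)^{2} = \left(\frac{62}{5}\right)^{2} = \frac{3844}{25}$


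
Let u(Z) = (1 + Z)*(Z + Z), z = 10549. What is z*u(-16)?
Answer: 5063520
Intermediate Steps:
u(Z) = 2*Z*(1 + Z) (u(Z) = (1 + Z)*(2*Z) = 2*Z*(1 + Z))
z*u(-16) = 10549*(2*(-16)*(1 - 16)) = 10549*(2*(-16)*(-15)) = 10549*480 = 5063520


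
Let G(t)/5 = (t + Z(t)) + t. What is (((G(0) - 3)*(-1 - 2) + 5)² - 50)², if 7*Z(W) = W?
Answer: 21316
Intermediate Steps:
Z(W) = W/7
G(t) = 75*t/7 (G(t) = 5*((t + t/7) + t) = 5*(8*t/7 + t) = 5*(15*t/7) = 75*t/7)
(((G(0) - 3)*(-1 - 2) + 5)² - 50)² = ((((75/7)*0 - 3)*(-1 - 2) + 5)² - 50)² = (((0 - 3)*(-3) + 5)² - 50)² = ((-3*(-3) + 5)² - 50)² = ((9 + 5)² - 50)² = (14² - 50)² = (196 - 50)² = 146² = 21316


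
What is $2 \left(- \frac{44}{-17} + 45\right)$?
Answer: $\frac{1618}{17} \approx 95.177$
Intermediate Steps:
$2 \left(- \frac{44}{-17} + 45\right) = 2 \left(\left(-44\right) \left(- \frac{1}{17}\right) + 45\right) = 2 \left(\frac{44}{17} + 45\right) = 2 \cdot \frac{809}{17} = \frac{1618}{17}$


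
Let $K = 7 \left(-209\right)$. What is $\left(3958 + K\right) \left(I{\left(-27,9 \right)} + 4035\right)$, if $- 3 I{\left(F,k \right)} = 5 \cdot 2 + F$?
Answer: $\frac{30244390}{3} \approx 1.0081 \cdot 10^{7}$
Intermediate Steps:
$I{\left(F,k \right)} = - \frac{10}{3} - \frac{F}{3}$ ($I{\left(F,k \right)} = - \frac{5 \cdot 2 + F}{3} = - \frac{10 + F}{3} = - \frac{10}{3} - \frac{F}{3}$)
$K = -1463$
$\left(3958 + K\right) \left(I{\left(-27,9 \right)} + 4035\right) = \left(3958 - 1463\right) \left(\left(- \frac{10}{3} - -9\right) + 4035\right) = 2495 \left(\left(- \frac{10}{3} + 9\right) + 4035\right) = 2495 \left(\frac{17}{3} + 4035\right) = 2495 \cdot \frac{12122}{3} = \frac{30244390}{3}$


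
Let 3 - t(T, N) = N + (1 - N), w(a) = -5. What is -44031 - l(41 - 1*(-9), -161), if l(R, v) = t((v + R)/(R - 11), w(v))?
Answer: -44033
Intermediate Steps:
t(T, N) = 2 (t(T, N) = 3 - (N + (1 - N)) = 3 - 1*1 = 3 - 1 = 2)
l(R, v) = 2
-44031 - l(41 - 1*(-9), -161) = -44031 - 1*2 = -44031 - 2 = -44033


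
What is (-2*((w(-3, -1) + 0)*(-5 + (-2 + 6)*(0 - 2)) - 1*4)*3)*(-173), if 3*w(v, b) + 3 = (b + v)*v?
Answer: -44634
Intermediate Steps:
w(v, b) = -1 + v*(b + v)/3 (w(v, b) = -1 + ((b + v)*v)/3 = -1 + (v*(b + v))/3 = -1 + v*(b + v)/3)
(-2*((w(-3, -1) + 0)*(-5 + (-2 + 6)*(0 - 2)) - 1*4)*3)*(-173) = (-2*(((-1 + (⅓)*(-3)² + (⅓)*(-1)*(-3)) + 0)*(-5 + (-2 + 6)*(0 - 2)) - 1*4)*3)*(-173) = (-2*(((-1 + (⅓)*9 + 1) + 0)*(-5 + 4*(-2)) - 4)*3)*(-173) = (-2*(((-1 + 3 + 1) + 0)*(-5 - 8) - 4)*3)*(-173) = (-2*((3 + 0)*(-13) - 4)*3)*(-173) = (-2*(3*(-13) - 4)*3)*(-173) = (-2*(-39 - 4)*3)*(-173) = (-2*(-43)*3)*(-173) = (86*3)*(-173) = 258*(-173) = -44634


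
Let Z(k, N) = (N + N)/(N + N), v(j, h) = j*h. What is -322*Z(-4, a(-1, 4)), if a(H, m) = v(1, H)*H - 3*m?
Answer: -322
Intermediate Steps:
v(j, h) = h*j
a(H, m) = H² - 3*m (a(H, m) = (H*1)*H - 3*m = H*H - 3*m = H² - 3*m)
Z(k, N) = 1 (Z(k, N) = (2*N)/((2*N)) = (2*N)*(1/(2*N)) = 1)
-322*Z(-4, a(-1, 4)) = -322*1 = -322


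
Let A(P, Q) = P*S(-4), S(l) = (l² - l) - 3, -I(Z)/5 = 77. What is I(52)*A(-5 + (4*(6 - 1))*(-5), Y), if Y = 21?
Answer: 687225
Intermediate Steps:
I(Z) = -385 (I(Z) = -5*77 = -385)
S(l) = -3 + l² - l
A(P, Q) = 17*P (A(P, Q) = P*(-3 + (-4)² - 1*(-4)) = P*(-3 + 16 + 4) = P*17 = 17*P)
I(52)*A(-5 + (4*(6 - 1))*(-5), Y) = -6545*(-5 + (4*(6 - 1))*(-5)) = -6545*(-5 + (4*5)*(-5)) = -6545*(-5 + 20*(-5)) = -6545*(-5 - 100) = -6545*(-105) = -385*(-1785) = 687225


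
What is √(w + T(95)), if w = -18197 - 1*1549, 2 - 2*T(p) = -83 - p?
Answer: 6*I*√546 ≈ 140.2*I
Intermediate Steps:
T(p) = 85/2 + p/2 (T(p) = 1 - (-83 - p)/2 = 1 + (83/2 + p/2) = 85/2 + p/2)
w = -19746 (w = -18197 - 1549 = -19746)
√(w + T(95)) = √(-19746 + (85/2 + (½)*95)) = √(-19746 + (85/2 + 95/2)) = √(-19746 + 90) = √(-19656) = 6*I*√546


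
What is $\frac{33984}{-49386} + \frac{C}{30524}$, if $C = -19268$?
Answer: $- \frac{82870711}{62810761} \approx -1.3194$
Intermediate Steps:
$\frac{33984}{-49386} + \frac{C}{30524} = \frac{33984}{-49386} - \frac{19268}{30524} = 33984 \left(- \frac{1}{49386}\right) - \frac{4817}{7631} = - \frac{5664}{8231} - \frac{4817}{7631} = - \frac{82870711}{62810761}$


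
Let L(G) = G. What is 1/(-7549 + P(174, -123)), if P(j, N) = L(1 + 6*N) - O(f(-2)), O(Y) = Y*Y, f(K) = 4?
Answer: -1/8302 ≈ -0.00012045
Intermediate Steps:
O(Y) = Y**2
P(j, N) = -15 + 6*N (P(j, N) = (1 + 6*N) - 1*4**2 = (1 + 6*N) - 1*16 = (1 + 6*N) - 16 = -15 + 6*N)
1/(-7549 + P(174, -123)) = 1/(-7549 + (-15 + 6*(-123))) = 1/(-7549 + (-15 - 738)) = 1/(-7549 - 753) = 1/(-8302) = -1/8302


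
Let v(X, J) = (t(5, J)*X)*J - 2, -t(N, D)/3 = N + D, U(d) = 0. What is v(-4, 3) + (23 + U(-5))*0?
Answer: 286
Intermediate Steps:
t(N, D) = -3*D - 3*N (t(N, D) = -3*(N + D) = -3*(D + N) = -3*D - 3*N)
v(X, J) = -2 + J*X*(-15 - 3*J) (v(X, J) = ((-3*J - 3*5)*X)*J - 2 = ((-3*J - 15)*X)*J - 2 = ((-15 - 3*J)*X)*J - 2 = (X*(-15 - 3*J))*J - 2 = J*X*(-15 - 3*J) - 2 = -2 + J*X*(-15 - 3*J))
v(-4, 3) + (23 + U(-5))*0 = (-2 - 3*3*(-4)*(5 + 3)) + (23 + 0)*0 = (-2 - 3*3*(-4)*8) + 23*0 = (-2 + 288) + 0 = 286 + 0 = 286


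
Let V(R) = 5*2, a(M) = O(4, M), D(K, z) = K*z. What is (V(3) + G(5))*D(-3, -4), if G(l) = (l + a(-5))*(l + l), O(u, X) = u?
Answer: 1200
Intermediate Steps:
a(M) = 4
G(l) = 2*l*(4 + l) (G(l) = (l + 4)*(l + l) = (4 + l)*(2*l) = 2*l*(4 + l))
V(R) = 10
(V(3) + G(5))*D(-3, -4) = (10 + 2*5*(4 + 5))*(-3*(-4)) = (10 + 2*5*9)*12 = (10 + 90)*12 = 100*12 = 1200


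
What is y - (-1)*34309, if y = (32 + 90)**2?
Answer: 49193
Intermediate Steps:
y = 14884 (y = 122**2 = 14884)
y - (-1)*34309 = 14884 - (-1)*34309 = 14884 - 1*(-34309) = 14884 + 34309 = 49193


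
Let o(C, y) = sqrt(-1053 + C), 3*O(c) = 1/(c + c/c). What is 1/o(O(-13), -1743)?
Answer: -6*I*sqrt(37909)/37909 ≈ -0.030816*I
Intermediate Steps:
O(c) = 1/(3*(1 + c)) (O(c) = 1/(3*(c + c/c)) = 1/(3*(c + 1)) = 1/(3*(1 + c)))
1/o(O(-13), -1743) = 1/(sqrt(-1053 + 1/(3*(1 - 13)))) = 1/(sqrt(-1053 + (1/3)/(-12))) = 1/(sqrt(-1053 + (1/3)*(-1/12))) = 1/(sqrt(-1053 - 1/36)) = 1/(sqrt(-37909/36)) = 1/(I*sqrt(37909)/6) = -6*I*sqrt(37909)/37909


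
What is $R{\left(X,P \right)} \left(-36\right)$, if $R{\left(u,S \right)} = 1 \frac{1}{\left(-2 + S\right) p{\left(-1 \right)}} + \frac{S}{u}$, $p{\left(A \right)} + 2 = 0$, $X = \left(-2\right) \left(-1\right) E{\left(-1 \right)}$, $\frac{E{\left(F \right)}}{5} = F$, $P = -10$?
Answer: $- \frac{75}{2} \approx -37.5$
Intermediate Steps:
$E{\left(F \right)} = 5 F$
$X = -10$ ($X = \left(-2\right) \left(-1\right) 5 \left(-1\right) = 2 \left(-5\right) = -10$)
$p{\left(A \right)} = -2$ ($p{\left(A \right)} = -2 + 0 = -2$)
$R{\left(u,S \right)} = \frac{1}{4 - 2 S} + \frac{S}{u}$ ($R{\left(u,S \right)} = 1 \frac{1}{\left(-2 + S\right) \left(-2\right)} + \frac{S}{u} = 1 \frac{1}{4 - 2 S} + \frac{S}{u} = \frac{1}{4 - 2 S} + \frac{S}{u}$)
$R{\left(X,P \right)} \left(-36\right) = \frac{\left(-10\right)^{2} - -20 - -5}{\left(-10\right) \left(-2 - 10\right)} \left(-36\right) = - \frac{100 + 20 + 5}{10 \left(-12\right)} \left(-36\right) = \left(- \frac{1}{10}\right) \left(- \frac{1}{12}\right) 125 \left(-36\right) = \frac{25}{24} \left(-36\right) = - \frac{75}{2}$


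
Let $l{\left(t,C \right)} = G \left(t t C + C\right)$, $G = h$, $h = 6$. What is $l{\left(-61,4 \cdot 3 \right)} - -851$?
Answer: $268835$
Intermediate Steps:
$G = 6$
$l{\left(t,C \right)} = 6 C + 6 C t^{2}$ ($l{\left(t,C \right)} = 6 \left(t t C + C\right) = 6 \left(t^{2} C + C\right) = 6 \left(C t^{2} + C\right) = 6 \left(C + C t^{2}\right) = 6 C + 6 C t^{2}$)
$l{\left(-61,4 \cdot 3 \right)} - -851 = 6 \cdot 4 \cdot 3 \left(1 + \left(-61\right)^{2}\right) - -851 = 6 \cdot 12 \left(1 + 3721\right) + 851 = 6 \cdot 12 \cdot 3722 + 851 = 267984 + 851 = 268835$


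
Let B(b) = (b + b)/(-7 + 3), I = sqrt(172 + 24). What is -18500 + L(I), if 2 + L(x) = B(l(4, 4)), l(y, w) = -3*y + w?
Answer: -18498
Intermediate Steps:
l(y, w) = w - 3*y
I = 14 (I = sqrt(196) = 14)
B(b) = -b/2 (B(b) = (2*b)/(-4) = (2*b)*(-1/4) = -b/2)
L(x) = 2 (L(x) = -2 - (4 - 3*4)/2 = -2 - (4 - 12)/2 = -2 - 1/2*(-8) = -2 + 4 = 2)
-18500 + L(I) = -18500 + 2 = -18498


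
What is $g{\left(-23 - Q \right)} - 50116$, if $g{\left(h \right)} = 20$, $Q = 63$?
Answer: $-50096$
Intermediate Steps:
$g{\left(-23 - Q \right)} - 50116 = 20 - 50116 = -50096$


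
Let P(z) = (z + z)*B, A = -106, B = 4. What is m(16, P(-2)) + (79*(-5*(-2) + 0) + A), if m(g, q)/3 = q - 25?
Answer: 561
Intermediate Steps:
P(z) = 8*z (P(z) = (z + z)*4 = (2*z)*4 = 8*z)
m(g, q) = -75 + 3*q (m(g, q) = 3*(q - 25) = 3*(-25 + q) = -75 + 3*q)
m(16, P(-2)) + (79*(-5*(-2) + 0) + A) = (-75 + 3*(8*(-2))) + (79*(-5*(-2) + 0) - 106) = (-75 + 3*(-16)) + (79*(10 + 0) - 106) = (-75 - 48) + (79*10 - 106) = -123 + (790 - 106) = -123 + 684 = 561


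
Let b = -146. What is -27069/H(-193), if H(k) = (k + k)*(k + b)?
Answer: -9023/43618 ≈ -0.20686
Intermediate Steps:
H(k) = 2*k*(-146 + k) (H(k) = (k + k)*(k - 146) = (2*k)*(-146 + k) = 2*k*(-146 + k))
-27069/H(-193) = -27069*(-1/(386*(-146 - 193))) = -27069/(2*(-193)*(-339)) = -27069/130854 = -27069*1/130854 = -9023/43618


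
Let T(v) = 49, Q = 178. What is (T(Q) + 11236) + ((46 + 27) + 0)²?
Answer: 16614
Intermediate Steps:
(T(Q) + 11236) + ((46 + 27) + 0)² = (49 + 11236) + ((46 + 27) + 0)² = 11285 + (73 + 0)² = 11285 + 73² = 11285 + 5329 = 16614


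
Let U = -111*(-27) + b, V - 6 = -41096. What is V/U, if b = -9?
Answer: -20545/1494 ≈ -13.752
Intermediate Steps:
V = -41090 (V = 6 - 41096 = -41090)
U = 2988 (U = -111*(-27) - 9 = 2997 - 9 = 2988)
V/U = -41090/2988 = -41090*1/2988 = -20545/1494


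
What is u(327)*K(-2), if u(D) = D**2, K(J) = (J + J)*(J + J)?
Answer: 1710864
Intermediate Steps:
K(J) = 4*J**2 (K(J) = (2*J)*(2*J) = 4*J**2)
u(327)*K(-2) = 327**2*(4*(-2)**2) = 106929*(4*4) = 106929*16 = 1710864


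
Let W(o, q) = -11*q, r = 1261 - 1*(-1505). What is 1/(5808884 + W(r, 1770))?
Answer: 1/5789414 ≈ 1.7273e-7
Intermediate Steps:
r = 2766 (r = 1261 + 1505 = 2766)
1/(5808884 + W(r, 1770)) = 1/(5808884 - 11*1770) = 1/(5808884 - 19470) = 1/5789414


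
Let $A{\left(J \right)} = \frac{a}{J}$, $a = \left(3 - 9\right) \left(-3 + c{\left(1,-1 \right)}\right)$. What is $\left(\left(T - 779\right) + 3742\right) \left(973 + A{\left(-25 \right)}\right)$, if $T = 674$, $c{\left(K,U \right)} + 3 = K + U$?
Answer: $\frac{88339093}{25} \approx 3.5336 \cdot 10^{6}$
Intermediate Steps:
$c{\left(K,U \right)} = -3 + K + U$ ($c{\left(K,U \right)} = -3 + \left(K + U\right) = -3 + K + U$)
$a = 36$ ($a = \left(3 - 9\right) \left(-3 - 3\right) = - 6 \left(-3 - 3\right) = \left(-6\right) \left(-6\right) = 36$)
$A{\left(J \right)} = \frac{36}{J}$
$\left(\left(T - 779\right) + 3742\right) \left(973 + A{\left(-25 \right)}\right) = \left(\left(674 - 779\right) + 3742\right) \left(973 + \frac{36}{-25}\right) = \left(\left(674 - 779\right) + 3742\right) \left(973 + 36 \left(- \frac{1}{25}\right)\right) = \left(-105 + 3742\right) \left(973 - \frac{36}{25}\right) = 3637 \cdot \frac{24289}{25} = \frac{88339093}{25}$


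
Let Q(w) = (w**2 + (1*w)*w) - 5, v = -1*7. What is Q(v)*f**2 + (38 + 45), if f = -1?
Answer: 176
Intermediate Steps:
v = -7
Q(w) = -5 + 2*w**2 (Q(w) = (w**2 + w*w) - 5 = (w**2 + w**2) - 5 = 2*w**2 - 5 = -5 + 2*w**2)
Q(v)*f**2 + (38 + 45) = (-5 + 2*(-7)**2)*(-1)**2 + (38 + 45) = (-5 + 2*49)*1 + 83 = (-5 + 98)*1 + 83 = 93*1 + 83 = 93 + 83 = 176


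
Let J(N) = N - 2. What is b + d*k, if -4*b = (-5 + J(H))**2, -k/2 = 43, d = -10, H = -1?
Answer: 844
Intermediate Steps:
J(N) = -2 + N
k = -86 (k = -2*43 = -86)
b = -16 (b = -(-5 + (-2 - 1))**2/4 = -(-5 - 3)**2/4 = -1/4*(-8)**2 = -1/4*64 = -16)
b + d*k = -16 - 10*(-86) = -16 + 860 = 844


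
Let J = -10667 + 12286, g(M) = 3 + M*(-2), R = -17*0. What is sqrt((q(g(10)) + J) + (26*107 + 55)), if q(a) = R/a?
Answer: 2*sqrt(1114) ≈ 66.753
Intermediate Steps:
R = 0
g(M) = 3 - 2*M
J = 1619
q(a) = 0 (q(a) = 0/a = 0)
sqrt((q(g(10)) + J) + (26*107 + 55)) = sqrt((0 + 1619) + (26*107 + 55)) = sqrt(1619 + (2782 + 55)) = sqrt(1619 + 2837) = sqrt(4456) = 2*sqrt(1114)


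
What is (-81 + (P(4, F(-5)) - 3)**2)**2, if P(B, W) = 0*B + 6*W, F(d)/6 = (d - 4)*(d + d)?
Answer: 109790328135744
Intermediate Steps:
F(d) = 12*d*(-4 + d) (F(d) = 6*((d - 4)*(d + d)) = 6*((-4 + d)*(2*d)) = 6*(2*d*(-4 + d)) = 12*d*(-4 + d))
P(B, W) = 6*W (P(B, W) = 0 + 6*W = 6*W)
(-81 + (P(4, F(-5)) - 3)**2)**2 = (-81 + (6*(12*(-5)*(-4 - 5)) - 3)**2)**2 = (-81 + (6*(12*(-5)*(-9)) - 3)**2)**2 = (-81 + (6*540 - 3)**2)**2 = (-81 + (3240 - 3)**2)**2 = (-81 + 3237**2)**2 = (-81 + 10478169)**2 = 10478088**2 = 109790328135744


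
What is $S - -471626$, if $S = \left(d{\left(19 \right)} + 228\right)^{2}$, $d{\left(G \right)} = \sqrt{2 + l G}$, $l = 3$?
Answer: $523669 + 456 \sqrt{59} \approx 5.2717 \cdot 10^{5}$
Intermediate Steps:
$d{\left(G \right)} = \sqrt{2 + 3 G}$
$S = \left(228 + \sqrt{59}\right)^{2}$ ($S = \left(\sqrt{2 + 3 \cdot 19} + 228\right)^{2} = \left(\sqrt{2 + 57} + 228\right)^{2} = \left(\sqrt{59} + 228\right)^{2} = \left(228 + \sqrt{59}\right)^{2} \approx 55546.0$)
$S - -471626 = \left(228 + \sqrt{59}\right)^{2} - -471626 = \left(228 + \sqrt{59}\right)^{2} + 471626 = 471626 + \left(228 + \sqrt{59}\right)^{2}$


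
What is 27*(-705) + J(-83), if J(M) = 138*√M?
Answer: -19035 + 138*I*√83 ≈ -19035.0 + 1257.2*I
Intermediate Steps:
27*(-705) + J(-83) = 27*(-705) + 138*√(-83) = -19035 + 138*(I*√83) = -19035 + 138*I*√83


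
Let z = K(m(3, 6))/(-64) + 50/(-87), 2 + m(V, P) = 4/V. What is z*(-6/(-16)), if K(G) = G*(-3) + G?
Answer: -829/3712 ≈ -0.22333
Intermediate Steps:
m(V, P) = -2 + 4/V
K(G) = -2*G (K(G) = -3*G + G = -2*G)
z = -829/1392 (z = -2*(-2 + 4/3)/(-64) + 50/(-87) = -2*(-2 + 4*(⅓))*(-1/64) + 50*(-1/87) = -2*(-2 + 4/3)*(-1/64) - 50/87 = -2*(-⅔)*(-1/64) - 50/87 = (4/3)*(-1/64) - 50/87 = -1/48 - 50/87 = -829/1392 ≈ -0.59555)
z*(-6/(-16)) = -(-829)/(232*(-16)) = -(-829)*(-1)/(232*16) = -829/1392*3/8 = -829/3712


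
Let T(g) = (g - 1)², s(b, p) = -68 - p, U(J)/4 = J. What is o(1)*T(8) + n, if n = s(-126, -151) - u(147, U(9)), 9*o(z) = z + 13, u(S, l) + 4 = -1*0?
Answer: 1469/9 ≈ 163.22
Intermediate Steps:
U(J) = 4*J
u(S, l) = -4 (u(S, l) = -4 - 1*0 = -4 + 0 = -4)
T(g) = (-1 + g)²
o(z) = 13/9 + z/9 (o(z) = (z + 13)/9 = (13 + z)/9 = 13/9 + z/9)
n = 87 (n = (-68 - 1*(-151)) - 1*(-4) = (-68 + 151) + 4 = 83 + 4 = 87)
o(1)*T(8) + n = (13/9 + (⅑)*1)*(-1 + 8)² + 87 = (13/9 + ⅑)*7² + 87 = (14/9)*49 + 87 = 686/9 + 87 = 1469/9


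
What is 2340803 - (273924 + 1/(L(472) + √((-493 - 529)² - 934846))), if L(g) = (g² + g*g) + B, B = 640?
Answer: 68586441073111841/33183578271 + √12182/66367156542 ≈ 2.0669e+6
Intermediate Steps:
L(g) = 640 + 2*g² (L(g) = (g² + g*g) + 640 = (g² + g²) + 640 = 2*g² + 640 = 640 + 2*g²)
2340803 - (273924 + 1/(L(472) + √((-493 - 529)² - 934846))) = 2340803 - (273924 + 1/((640 + 2*472²) + √((-493 - 529)² - 934846))) = 2340803 - (273924 + 1/((640 + 2*222784) + √((-1022)² - 934846))) = 2340803 - (273924 + 1/((640 + 445568) + √(1044484 - 934846))) = 2340803 - (273924 + 1/(446208 + √109638)) = 2340803 - (273924 + 1/(446208 + 3*√12182)) = 2340803 + (-273924 - 1/(446208 + 3*√12182)) = 2066879 - 1/(446208 + 3*√12182)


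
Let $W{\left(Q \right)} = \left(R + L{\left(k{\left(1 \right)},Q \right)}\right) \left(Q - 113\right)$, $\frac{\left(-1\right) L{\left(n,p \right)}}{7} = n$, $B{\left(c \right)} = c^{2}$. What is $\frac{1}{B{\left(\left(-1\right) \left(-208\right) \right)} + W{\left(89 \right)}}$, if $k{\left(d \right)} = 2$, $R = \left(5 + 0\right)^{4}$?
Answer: $\frac{1}{28600} \approx 3.4965 \cdot 10^{-5}$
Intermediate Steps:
$R = 625$ ($R = 5^{4} = 625$)
$L{\left(n,p \right)} = - 7 n$
$W{\left(Q \right)} = -69043 + 611 Q$ ($W{\left(Q \right)} = \left(625 - 14\right) \left(Q - 113\right) = \left(625 - 14\right) \left(-113 + Q\right) = 611 \left(-113 + Q\right) = -69043 + 611 Q$)
$\frac{1}{B{\left(\left(-1\right) \left(-208\right) \right)} + W{\left(89 \right)}} = \frac{1}{\left(\left(-1\right) \left(-208\right)\right)^{2} + \left(-69043 + 611 \cdot 89\right)} = \frac{1}{208^{2} + \left(-69043 + 54379\right)} = \frac{1}{43264 - 14664} = \frac{1}{28600}$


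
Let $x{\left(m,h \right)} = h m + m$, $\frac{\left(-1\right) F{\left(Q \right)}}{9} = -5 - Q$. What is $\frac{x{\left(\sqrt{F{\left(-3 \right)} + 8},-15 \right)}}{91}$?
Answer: $- \frac{2 \sqrt{26}}{13} \approx -0.78446$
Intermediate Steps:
$F{\left(Q \right)} = 45 + 9 Q$ ($F{\left(Q \right)} = - 9 \left(-5 - Q\right) = 45 + 9 Q$)
$x{\left(m,h \right)} = m + h m$
$\frac{x{\left(\sqrt{F{\left(-3 \right)} + 8},-15 \right)}}{91} = \frac{\sqrt{\left(45 + 9 \left(-3\right)\right) + 8} \left(1 - 15\right)}{91} = \frac{\sqrt{\left(45 - 27\right) + 8} \left(-14\right)}{91} = \frac{\sqrt{18 + 8} \left(-14\right)}{91} = \frac{\sqrt{26} \left(-14\right)}{91} = \frac{\left(-14\right) \sqrt{26}}{91} = - \frac{2 \sqrt{26}}{13}$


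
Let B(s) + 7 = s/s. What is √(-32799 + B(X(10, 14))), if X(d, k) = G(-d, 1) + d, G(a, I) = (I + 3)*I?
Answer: 81*I*√5 ≈ 181.12*I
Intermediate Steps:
G(a, I) = I*(3 + I) (G(a, I) = (3 + I)*I = I*(3 + I))
X(d, k) = 4 + d (X(d, k) = 1*(3 + 1) + d = 1*4 + d = 4 + d)
B(s) = -6 (B(s) = -7 + s/s = -7 + 1 = -6)
√(-32799 + B(X(10, 14))) = √(-32799 - 6) = √(-32805) = 81*I*√5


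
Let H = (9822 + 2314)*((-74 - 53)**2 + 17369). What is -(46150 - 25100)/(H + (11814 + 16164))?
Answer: -10525/203279853 ≈ -5.1776e-5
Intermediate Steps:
H = 406531728 (H = 12136*((-127)**2 + 17369) = 12136*(16129 + 17369) = 12136*33498 = 406531728)
-(46150 - 25100)/(H + (11814 + 16164)) = -(46150 - 25100)/(406531728 + (11814 + 16164)) = -21050/(406531728 + 27978) = -21050/406559706 = -1*10525/203279853 = -10525/203279853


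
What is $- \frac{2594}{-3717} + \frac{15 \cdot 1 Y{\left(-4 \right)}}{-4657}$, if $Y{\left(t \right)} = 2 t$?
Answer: $\frac{12526298}{17310069} \approx 0.72364$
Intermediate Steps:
$- \frac{2594}{-3717} + \frac{15 \cdot 1 Y{\left(-4 \right)}}{-4657} = - \frac{2594}{-3717} + \frac{15 \cdot 1 \cdot 2 \left(-4\right)}{-4657} = \left(-2594\right) \left(- \frac{1}{3717}\right) + 15 \left(-8\right) \left(- \frac{1}{4657}\right) = \frac{2594}{3717} - - \frac{120}{4657} = \frac{2594}{3717} + \frac{120}{4657} = \frac{12526298}{17310069}$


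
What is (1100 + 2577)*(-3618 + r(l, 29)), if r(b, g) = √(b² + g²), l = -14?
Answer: -13303386 + 3677*√1037 ≈ -1.3185e+7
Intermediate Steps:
(1100 + 2577)*(-3618 + r(l, 29)) = (1100 + 2577)*(-3618 + √((-14)² + 29²)) = 3677*(-3618 + √(196 + 841)) = 3677*(-3618 + √1037) = -13303386 + 3677*√1037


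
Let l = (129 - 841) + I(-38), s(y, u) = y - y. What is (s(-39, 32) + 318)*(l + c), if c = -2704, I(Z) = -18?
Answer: -1092012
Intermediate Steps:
s(y, u) = 0
l = -730 (l = (129 - 841) - 18 = -712 - 18 = -730)
(s(-39, 32) + 318)*(l + c) = (0 + 318)*(-730 - 2704) = 318*(-3434) = -1092012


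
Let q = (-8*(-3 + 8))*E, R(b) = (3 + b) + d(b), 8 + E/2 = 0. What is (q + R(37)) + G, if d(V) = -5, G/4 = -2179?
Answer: -8041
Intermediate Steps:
G = -8716 (G = 4*(-2179) = -8716)
E = -16 (E = -16 + 2*0 = -16 + 0 = -16)
R(b) = -2 + b (R(b) = (3 + b) - 5 = -2 + b)
q = 640 (q = -8*(-3 + 8)*(-16) = -8*5*(-16) = -40*(-16) = 640)
(q + R(37)) + G = (640 + (-2 + 37)) - 8716 = (640 + 35) - 8716 = 675 - 8716 = -8041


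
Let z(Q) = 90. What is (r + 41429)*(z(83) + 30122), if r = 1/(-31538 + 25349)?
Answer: 7746480064960/6189 ≈ 1.2517e+9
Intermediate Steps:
r = -1/6189 (r = 1/(-6189) = -1/6189 ≈ -0.00016158)
(r + 41429)*(z(83) + 30122) = (-1/6189 + 41429)*(90 + 30122) = (256404080/6189)*30212 = 7746480064960/6189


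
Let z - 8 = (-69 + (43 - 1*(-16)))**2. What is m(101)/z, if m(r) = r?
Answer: 101/108 ≈ 0.93519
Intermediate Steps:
z = 108 (z = 8 + (-69 + (43 - 1*(-16)))**2 = 8 + (-69 + (43 + 16))**2 = 8 + (-69 + 59)**2 = 8 + (-10)**2 = 8 + 100 = 108)
m(101)/z = 101/108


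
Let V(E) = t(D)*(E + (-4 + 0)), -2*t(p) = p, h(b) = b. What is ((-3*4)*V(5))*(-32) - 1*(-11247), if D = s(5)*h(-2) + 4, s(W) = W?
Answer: 12399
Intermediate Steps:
D = -6 (D = 5*(-2) + 4 = -10 + 4 = -6)
t(p) = -p/2
V(E) = -12 + 3*E (V(E) = (-½*(-6))*(E + (-4 + 0)) = 3*(E - 4) = 3*(-4 + E) = -12 + 3*E)
((-3*4)*V(5))*(-32) - 1*(-11247) = ((-3*4)*(-12 + 3*5))*(-32) - 1*(-11247) = -12*(-12 + 15)*(-32) + 11247 = -12*3*(-32) + 11247 = -36*(-32) + 11247 = 1152 + 11247 = 12399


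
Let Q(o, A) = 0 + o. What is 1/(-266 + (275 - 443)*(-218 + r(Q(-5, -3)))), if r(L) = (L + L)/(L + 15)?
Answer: 1/36526 ≈ 2.7378e-5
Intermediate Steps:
Q(o, A) = o
r(L) = 2*L/(15 + L) (r(L) = (2*L)/(15 + L) = 2*L/(15 + L))
1/(-266 + (275 - 443)*(-218 + r(Q(-5, -3)))) = 1/(-266 + (275 - 443)*(-218 + 2*(-5)/(15 - 5))) = 1/(-266 - 168*(-218 + 2*(-5)/10)) = 1/(-266 - 168*(-218 + 2*(-5)*(1/10))) = 1/(-266 - 168*(-218 - 1)) = 1/(-266 - 168*(-219)) = 1/(-266 + 36792) = 1/36526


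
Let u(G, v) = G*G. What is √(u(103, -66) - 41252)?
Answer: I*√30643 ≈ 175.05*I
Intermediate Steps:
u(G, v) = G²
√(u(103, -66) - 41252) = √(103² - 41252) = √(10609 - 41252) = √(-30643) = I*√30643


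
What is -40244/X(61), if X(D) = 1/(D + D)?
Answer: -4909768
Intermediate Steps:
X(D) = 1/(2*D)
-40244/X(61) = -40244/((½)/61) = -40244/((½)*(1/61)) = -40244/1/122 = -40244*122 = -4909768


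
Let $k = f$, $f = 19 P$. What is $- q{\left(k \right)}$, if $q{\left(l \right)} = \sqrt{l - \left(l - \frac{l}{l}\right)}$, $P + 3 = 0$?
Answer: $-1$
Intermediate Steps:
$P = -3$ ($P = -3 + 0 = -3$)
$f = -57$ ($f = 19 \left(-3\right) = -57$)
$k = -57$
$q{\left(l \right)} = 1$ ($q{\left(l \right)} = \sqrt{l - \left(-1 + l\right)} = \sqrt{1} = 1$)
$- q{\left(k \right)} = \left(-1\right) 1 = -1$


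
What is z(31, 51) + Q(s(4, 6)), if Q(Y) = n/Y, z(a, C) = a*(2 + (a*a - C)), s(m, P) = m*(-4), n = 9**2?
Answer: 452271/16 ≈ 28267.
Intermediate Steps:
n = 81
s(m, P) = -4*m
z(a, C) = a*(2 + a**2 - C) (z(a, C) = a*(2 + (a**2 - C)) = a*(2 + a**2 - C))
Q(Y) = 81/Y
z(31, 51) + Q(s(4, 6)) = 31*(2 + 31**2 - 1*51) + 81/((-4*4)) = 31*(2 + 961 - 51) + 81/(-16) = 31*912 + 81*(-1/16) = 28272 - 81/16 = 452271/16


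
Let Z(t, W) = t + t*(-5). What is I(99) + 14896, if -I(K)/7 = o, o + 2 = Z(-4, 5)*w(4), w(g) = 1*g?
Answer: 14462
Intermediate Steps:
w(g) = g
Z(t, W) = -4*t (Z(t, W) = t - 5*t = -4*t)
o = 62 (o = -2 - 4*(-4)*4 = -2 + 16*4 = -2 + 64 = 62)
I(K) = -434 (I(K) = -7*62 = -434)
I(99) + 14896 = -434 + 14896 = 14462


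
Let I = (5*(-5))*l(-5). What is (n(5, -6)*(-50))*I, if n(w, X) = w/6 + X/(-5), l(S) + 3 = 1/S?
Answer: -24400/3 ≈ -8133.3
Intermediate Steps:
l(S) = -3 + 1/S
n(w, X) = -X/5 + w/6 (n(w, X) = w*(⅙) + X*(-⅕) = w/6 - X/5 = -X/5 + w/6)
I = 80 (I = (5*(-5))*(-3 + 1/(-5)) = -25*(-3 - ⅕) = -25*(-16/5) = 80)
(n(5, -6)*(-50))*I = ((-⅕*(-6) + (⅙)*5)*(-50))*80 = ((6/5 + ⅚)*(-50))*80 = ((61/30)*(-50))*80 = -305/3*80 = -24400/3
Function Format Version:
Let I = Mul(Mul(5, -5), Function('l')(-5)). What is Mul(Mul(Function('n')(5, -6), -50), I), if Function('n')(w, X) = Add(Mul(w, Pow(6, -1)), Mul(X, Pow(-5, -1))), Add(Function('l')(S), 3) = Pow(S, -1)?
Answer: Rational(-24400, 3) ≈ -8133.3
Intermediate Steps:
Function('l')(S) = Add(-3, Pow(S, -1))
Function('n')(w, X) = Add(Mul(Rational(-1, 5), X), Mul(Rational(1, 6), w)) (Function('n')(w, X) = Add(Mul(w, Rational(1, 6)), Mul(X, Rational(-1, 5))) = Add(Mul(Rational(1, 6), w), Mul(Rational(-1, 5), X)) = Add(Mul(Rational(-1, 5), X), Mul(Rational(1, 6), w)))
I = 80 (I = Mul(Mul(5, -5), Add(-3, Pow(-5, -1))) = Mul(-25, Add(-3, Rational(-1, 5))) = Mul(-25, Rational(-16, 5)) = 80)
Mul(Mul(Function('n')(5, -6), -50), I) = Mul(Mul(Add(Mul(Rational(-1, 5), -6), Mul(Rational(1, 6), 5)), -50), 80) = Mul(Mul(Add(Rational(6, 5), Rational(5, 6)), -50), 80) = Mul(Mul(Rational(61, 30), -50), 80) = Mul(Rational(-305, 3), 80) = Rational(-24400, 3)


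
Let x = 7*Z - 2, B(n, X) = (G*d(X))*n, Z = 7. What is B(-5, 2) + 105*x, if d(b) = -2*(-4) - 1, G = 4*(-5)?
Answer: 5635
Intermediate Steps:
G = -20
d(b) = 7 (d(b) = 8 - 1 = 7)
B(n, X) = -140*n (B(n, X) = (-20*7)*n = -140*n)
x = 47 (x = 7*7 - 2 = 49 - 2 = 47)
B(-5, 2) + 105*x = -140*(-5) + 105*47 = 700 + 4935 = 5635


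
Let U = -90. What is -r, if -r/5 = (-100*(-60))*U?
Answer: -2700000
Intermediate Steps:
r = 2700000 (r = -5*(-100*(-60))*(-90) = -30000*(-90) = -5*(-540000) = 2700000)
-r = -1*2700000 = -2700000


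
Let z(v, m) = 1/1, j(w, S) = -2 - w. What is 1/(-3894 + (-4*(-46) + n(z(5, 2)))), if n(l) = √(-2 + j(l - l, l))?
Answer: -1855/6882052 - I/6882052 ≈ -0.00026954 - 1.4531e-7*I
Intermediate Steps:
z(v, m) = 1
n(l) = 2*I (n(l) = √(-2 + (-2 - (l - l))) = √(-2 + (-2 - 1*0)) = √(-2 + (-2 + 0)) = √(-2 - 2) = √(-4) = 2*I)
1/(-3894 + (-4*(-46) + n(z(5, 2)))) = 1/(-3894 + (-4*(-46) + 2*I)) = 1/(-3894 + (184 + 2*I)) = 1/(-3710 + 2*I) = (-3710 - 2*I)/13764104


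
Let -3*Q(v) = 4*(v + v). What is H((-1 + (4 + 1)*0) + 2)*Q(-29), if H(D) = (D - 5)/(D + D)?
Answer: -464/3 ≈ -154.67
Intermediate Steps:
H(D) = (-5 + D)/(2*D) (H(D) = (-5 + D)/((2*D)) = (-5 + D)*(1/(2*D)) = (-5 + D)/(2*D))
Q(v) = -8*v/3 (Q(v) = -4*(v + v)/3 = -4*2*v/3 = -8*v/3)
H((-1 + (4 + 1)*0) + 2)*Q(-29) = ((-5 + ((-1 + (4 + 1)*0) + 2))/(2*((-1 + (4 + 1)*0) + 2)))*(-8/3*(-29)) = ((-5 + ((-1 + 5*0) + 2))/(2*((-1 + 5*0) + 2)))*(232/3) = ((-5 + ((-1 + 0) + 2))/(2*((-1 + 0) + 2)))*(232/3) = ((-5 + (-1 + 2))/(2*(-1 + 2)))*(232/3) = ((½)*(-5 + 1)/1)*(232/3) = ((½)*1*(-4))*(232/3) = -2*232/3 = -464/3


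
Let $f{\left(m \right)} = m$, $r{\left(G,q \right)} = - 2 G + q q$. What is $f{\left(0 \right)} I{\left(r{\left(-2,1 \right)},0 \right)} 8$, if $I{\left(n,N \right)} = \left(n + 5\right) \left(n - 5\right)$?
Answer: $0$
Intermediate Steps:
$r{\left(G,q \right)} = q^{2} - 2 G$ ($r{\left(G,q \right)} = - 2 G + q^{2} = q^{2} - 2 G$)
$I{\left(n,N \right)} = \left(-5 + n\right) \left(5 + n\right)$ ($I{\left(n,N \right)} = \left(5 + n\right) \left(-5 + n\right) = \left(-5 + n\right) \left(5 + n\right)$)
$f{\left(0 \right)} I{\left(r{\left(-2,1 \right)},0 \right)} 8 = 0 \left(-25 + \left(1^{2} - -4\right)^{2}\right) 8 = 0 \left(-25 + \left(1 + 4\right)^{2}\right) 8 = 0 \left(-25 + 5^{2}\right) 8 = 0 \left(-25 + 25\right) 8 = 0 \cdot 0 \cdot 8 = 0 \cdot 0 = 0$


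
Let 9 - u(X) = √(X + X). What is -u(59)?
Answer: -9 + √118 ≈ 1.8628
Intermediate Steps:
u(X) = 9 - √2*√X (u(X) = 9 - √(X + X) = 9 - √(2*X) = 9 - √2*√X)
-u(59) = -(9 - √2*√59) = -(9 - √118) = -9 + √118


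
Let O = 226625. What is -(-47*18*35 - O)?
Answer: 256235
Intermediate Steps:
-(-47*18*35 - O) = -(-47*18*35 - 1*226625) = -(-846*35 - 226625) = -(-29610 - 226625) = -1*(-256235) = 256235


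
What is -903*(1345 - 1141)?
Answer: -184212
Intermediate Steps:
-903*(1345 - 1141) = -903*204 = -184212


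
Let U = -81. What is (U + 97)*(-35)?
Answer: -560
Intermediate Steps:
(U + 97)*(-35) = (-81 + 97)*(-35) = 16*(-35) = -560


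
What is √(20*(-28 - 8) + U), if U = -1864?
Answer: 2*I*√646 ≈ 50.833*I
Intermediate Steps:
√(20*(-28 - 8) + U) = √(20*(-28 - 8) - 1864) = √(20*(-36) - 1864) = √(-720 - 1864) = √(-2584) = 2*I*√646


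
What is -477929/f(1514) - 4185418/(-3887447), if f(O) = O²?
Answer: 7735874740665/8910790463612 ≈ 0.86815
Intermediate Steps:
-477929/f(1514) - 4185418/(-3887447) = -477929/(1514²) - 4185418/(-3887447) = -477929/2292196 - 4185418*(-1/3887447) = -477929*1/2292196 + 4185418/3887447 = -477929/2292196 + 4185418/3887447 = 7735874740665/8910790463612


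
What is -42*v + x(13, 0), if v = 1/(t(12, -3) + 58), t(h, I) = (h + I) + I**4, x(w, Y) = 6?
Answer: 423/74 ≈ 5.7162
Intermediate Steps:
t(h, I) = I + h + I**4 (t(h, I) = (I + h) + I**4 = I + h + I**4)
v = 1/148 (v = 1/((-3 + 12 + (-3)**4) + 58) = 1/((-3 + 12 + 81) + 58) = 1/(90 + 58) = 1/148 ≈ 0.0067568)
-42*v + x(13, 0) = -42*1/148 + 6 = -21/74 + 6 = 423/74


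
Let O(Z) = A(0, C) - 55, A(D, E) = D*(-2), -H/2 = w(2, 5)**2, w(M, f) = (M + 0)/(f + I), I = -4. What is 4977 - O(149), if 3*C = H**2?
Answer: 5032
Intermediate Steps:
w(M, f) = M/(-4 + f) (w(M, f) = (M + 0)/(f - 4) = M/(-4 + f))
H = -8 (H = -2*4/(-4 + 5)**2 = -2*(2/1)**2 = -2*(2*1)**2 = -2*2**2 = -2*4 = -8)
C = 64/3 (C = (1/3)*(-8)**2 = (1/3)*64 = 64/3 ≈ 21.333)
A(D, E) = -2*D
O(Z) = -55 (O(Z) = -2*0 - 55 = 0 - 55 = -55)
4977 - O(149) = 4977 - 1*(-55) = 4977 + 55 = 5032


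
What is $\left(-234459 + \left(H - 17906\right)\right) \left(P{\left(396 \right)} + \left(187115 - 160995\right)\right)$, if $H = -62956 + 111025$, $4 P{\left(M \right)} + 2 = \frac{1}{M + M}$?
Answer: $- \frac{2113099336849}{396} \approx -5.3361 \cdot 10^{9}$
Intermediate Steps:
$P{\left(M \right)} = - \frac{1}{2} + \frac{1}{8 M}$ ($P{\left(M \right)} = - \frac{1}{2} + \frac{1}{4 \left(M + M\right)} = - \frac{1}{2} + \frac{1}{4 \cdot 2 M} = - \frac{1}{2} + \frac{\frac{1}{2} \frac{1}{M}}{4} = - \frac{1}{2} + \frac{1}{8 M}$)
$H = 48069$
$\left(-234459 + \left(H - 17906\right)\right) \left(P{\left(396 \right)} + \left(187115 - 160995\right)\right) = \left(-234459 + \left(48069 - 17906\right)\right) \left(\frac{1 - 1584}{8 \cdot 396} + \left(187115 - 160995\right)\right) = \left(-234459 + 30163\right) \left(\frac{1}{8} \cdot \frac{1}{396} \left(1 - 1584\right) + \left(187115 - 160995\right)\right) = - 204296 \left(\frac{1}{8} \cdot \frac{1}{396} \left(-1583\right) + 26120\right) = - 204296 \left(- \frac{1583}{3168} + 26120\right) = \left(-204296\right) \frac{82746577}{3168} = - \frac{2113099336849}{396}$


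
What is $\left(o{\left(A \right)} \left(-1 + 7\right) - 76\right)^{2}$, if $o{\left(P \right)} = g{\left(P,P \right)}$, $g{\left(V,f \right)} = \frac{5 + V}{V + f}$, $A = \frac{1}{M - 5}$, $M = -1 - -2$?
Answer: $17689$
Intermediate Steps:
$M = 1$ ($M = -1 + 2 = 1$)
$A = - \frac{1}{4}$ ($A = \frac{1}{1 - 5} = \frac{1}{-4} = - \frac{1}{4} \approx -0.25$)
$g{\left(V,f \right)} = \frac{5 + V}{V + f}$
$o{\left(P \right)} = \frac{5 + P}{2 P}$ ($o{\left(P \right)} = \frac{5 + P}{P + P} = \frac{5 + P}{2 P}$)
$\left(o{\left(A \right)} \left(-1 + 7\right) - 76\right)^{2} = \left(\frac{5 - \frac{1}{4}}{2 \left(- \frac{1}{4}\right)} \left(-1 + 7\right) - 76\right)^{2} = \left(\frac{1}{2} \left(-4\right) \frac{19}{4} \cdot 6 - 76\right)^{2} = \left(\left(- \frac{19}{2}\right) 6 - 76\right)^{2} = \left(-57 - 76\right)^{2} = \left(-133\right)^{2} = 17689$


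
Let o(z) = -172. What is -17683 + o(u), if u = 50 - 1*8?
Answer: -17855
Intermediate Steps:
u = 42 (u = 50 - 8 = 42)
-17683 + o(u) = -17683 - 172 = -17855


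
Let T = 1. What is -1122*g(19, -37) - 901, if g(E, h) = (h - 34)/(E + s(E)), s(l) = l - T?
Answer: 46325/37 ≈ 1252.0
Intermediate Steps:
s(l) = -1 + l (s(l) = l - 1*1 = l - 1 = -1 + l)
g(E, h) = (-34 + h)/(-1 + 2*E) (g(E, h) = (h - 34)/(E + (-1 + E)) = (-34 + h)/(-1 + 2*E))
-1122*g(19, -37) - 901 = -1122*(-34 - 37)/(-1 + 2*19) - 901 = -1122*(-71)/(-1 + 38) - 901 = -1122*(-71)/37 - 901 = -1122*(-71/37) - 901 = 79662/37 - 901 = 46325/37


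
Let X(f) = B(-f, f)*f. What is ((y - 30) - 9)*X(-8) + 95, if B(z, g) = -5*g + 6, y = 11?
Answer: 10399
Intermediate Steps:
B(z, g) = 6 - 5*g
X(f) = f*(6 - 5*f) (X(f) = (6 - 5*f)*f = f*(6 - 5*f))
((y - 30) - 9)*X(-8) + 95 = ((11 - 30) - 9)*(-8*(6 - 5*(-8))) + 95 = (-19 - 9)*(-8*(6 + 40)) + 95 = -(-224)*46 + 95 = -28*(-368) + 95 = 10304 + 95 = 10399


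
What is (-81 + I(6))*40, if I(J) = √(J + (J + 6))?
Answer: -3240 + 120*√2 ≈ -3070.3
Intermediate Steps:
I(J) = √(6 + 2*J) (I(J) = √(J + (6 + J)) = √(6 + 2*J))
(-81 + I(6))*40 = (-81 + √(6 + 2*6))*40 = (-81 + √(6 + 12))*40 = (-81 + √18)*40 = (-81 + 3*√2)*40 = -3240 + 120*√2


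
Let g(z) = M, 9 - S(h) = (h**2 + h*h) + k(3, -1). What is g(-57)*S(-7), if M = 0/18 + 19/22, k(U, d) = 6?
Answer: -1805/22 ≈ -82.045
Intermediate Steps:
M = 19/22 (M = 0*(1/18) + 19*(1/22) = 0 + 19/22 = 19/22 ≈ 0.86364)
S(h) = 3 - 2*h**2 (S(h) = 9 - ((h**2 + h*h) + 6) = 9 - ((h**2 + h**2) + 6) = 9 - (2*h**2 + 6) = 9 - (6 + 2*h**2) = 9 + (-6 - 2*h**2) = 3 - 2*h**2)
g(z) = 19/22
g(-57)*S(-7) = 19*(3 - 2*(-7)**2)/22 = 19*(3 - 2*49)/22 = 19*(3 - 98)/22 = (19/22)*(-95) = -1805/22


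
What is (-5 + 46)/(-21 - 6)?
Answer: -41/27 ≈ -1.5185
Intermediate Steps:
(-5 + 46)/(-21 - 6) = 41/(-27) = -1/27*41 = -41/27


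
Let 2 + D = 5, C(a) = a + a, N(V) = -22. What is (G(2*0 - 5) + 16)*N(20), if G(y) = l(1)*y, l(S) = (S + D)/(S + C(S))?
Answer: -616/3 ≈ -205.33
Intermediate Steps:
C(a) = 2*a
D = 3 (D = -2 + 5 = 3)
l(S) = (3 + S)/(3*S) (l(S) = (S + 3)/(S + 2*S) = (3 + S)/((3*S)) = (3 + S)*(1/(3*S)) = (3 + S)/(3*S))
G(y) = 4*y/3 (G(y) = ((1/3)*(3 + 1)/1)*y = ((1/3)*1*4)*y = 4*y/3)
(G(2*0 - 5) + 16)*N(20) = (4*(2*0 - 5)/3 + 16)*(-22) = (4*(0 - 5)/3 + 16)*(-22) = ((4/3)*(-5) + 16)*(-22) = (-20/3 + 16)*(-22) = (28/3)*(-22) = -616/3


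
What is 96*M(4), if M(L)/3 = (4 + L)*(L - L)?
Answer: 0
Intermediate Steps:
M(L) = 0 (M(L) = 3*((4 + L)*(L - L)) = 3*((4 + L)*0) = 3*0 = 0)
96*M(4) = 96*0 = 0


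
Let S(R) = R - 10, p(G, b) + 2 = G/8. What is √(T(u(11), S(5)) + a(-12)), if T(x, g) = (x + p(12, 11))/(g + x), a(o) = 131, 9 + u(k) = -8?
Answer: √63789/22 ≈ 11.480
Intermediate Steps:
p(G, b) = -2 + G/8
S(R) = -10 + R
u(k) = -17 (u(k) = -9 - 8 = -17)
T(x, g) = (-½ + x)/(g + x) (T(x, g) = (x + (-2 + (⅛)*12))/(g + x) = (x + (-2 + 3/2))/(g + x) = (x - ½)/(g + x) = (-½ + x)/(g + x))
√(T(u(11), S(5)) + a(-12)) = √((-½ - 17)/((-10 + 5) - 17) + 131) = √(-35/2/(-5 - 17) + 131) = √(-35/2/(-22) + 131) = √(-1/22*(-35/2) + 131) = √(35/44 + 131) = √(5799/44) = √63789/22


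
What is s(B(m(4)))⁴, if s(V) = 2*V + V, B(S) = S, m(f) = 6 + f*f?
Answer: 18974736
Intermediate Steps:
m(f) = 6 + f²
s(V) = 3*V
s(B(m(4)))⁴ = (3*(6 + 4²))⁴ = (3*(6 + 16))⁴ = (3*22)⁴ = 66⁴ = 18974736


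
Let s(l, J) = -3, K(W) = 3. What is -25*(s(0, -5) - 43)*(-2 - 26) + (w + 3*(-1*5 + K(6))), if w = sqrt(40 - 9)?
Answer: -32206 + sqrt(31) ≈ -32200.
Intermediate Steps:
w = sqrt(31) ≈ 5.5678
-25*(s(0, -5) - 43)*(-2 - 26) + (w + 3*(-1*5 + K(6))) = -25*(-3 - 43)*(-2 - 26) + (sqrt(31) + 3*(-1*5 + 3)) = -(-1150)*(-28) + (sqrt(31) + 3*(-5 + 3)) = -25*1288 + (sqrt(31) + 3*(-2)) = -32200 + (sqrt(31) - 6) = -32200 + (-6 + sqrt(31)) = -32206 + sqrt(31)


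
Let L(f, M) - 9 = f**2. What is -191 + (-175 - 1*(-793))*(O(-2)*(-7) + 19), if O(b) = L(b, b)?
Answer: -44687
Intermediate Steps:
L(f, M) = 9 + f**2
O(b) = 9 + b**2
-191 + (-175 - 1*(-793))*(O(-2)*(-7) + 19) = -191 + (-175 - 1*(-793))*((9 + (-2)**2)*(-7) + 19) = -191 + (-175 + 793)*((9 + 4)*(-7) + 19) = -191 + 618*(13*(-7) + 19) = -191 + 618*(-91 + 19) = -191 + 618*(-72) = -191 - 44496 = -44687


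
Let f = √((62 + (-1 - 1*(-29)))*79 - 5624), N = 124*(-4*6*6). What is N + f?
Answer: -17856 + √1486 ≈ -17817.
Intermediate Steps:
N = -17856 (N = 124*(-24*6) = 124*(-144) = -17856)
f = √1486 (f = √((62 + (-1 + 29))*79 - 5624) = √((62 + 28)*79 - 5624) = √(90*79 - 5624) = √(7110 - 5624) = √1486 ≈ 38.549)
N + f = -17856 + √1486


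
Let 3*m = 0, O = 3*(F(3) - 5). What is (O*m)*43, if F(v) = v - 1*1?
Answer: 0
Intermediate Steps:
F(v) = -1 + v (F(v) = v - 1 = -1 + v)
O = -9 (O = 3*((-1 + 3) - 5) = 3*(2 - 5) = 3*(-3) = -9)
m = 0 (m = (⅓)*0 = 0)
(O*m)*43 = -9*0*43 = 0*43 = 0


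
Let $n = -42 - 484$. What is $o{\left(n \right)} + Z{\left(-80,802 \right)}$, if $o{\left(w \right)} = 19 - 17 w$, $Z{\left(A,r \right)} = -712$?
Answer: $8249$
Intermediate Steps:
$n = -526$
$o{\left(n \right)} + Z{\left(-80,802 \right)} = \left(19 - -8942\right) - 712 = \left(19 + 8942\right) - 712 = 8961 - 712 = 8249$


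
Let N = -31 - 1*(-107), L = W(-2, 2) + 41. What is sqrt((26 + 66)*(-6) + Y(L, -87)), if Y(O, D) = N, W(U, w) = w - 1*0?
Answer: 2*I*sqrt(119) ≈ 21.817*I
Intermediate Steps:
W(U, w) = w (W(U, w) = w + 0 = w)
L = 43 (L = 2 + 41 = 43)
N = 76 (N = -31 + 107 = 76)
Y(O, D) = 76
sqrt((26 + 66)*(-6) + Y(L, -87)) = sqrt((26 + 66)*(-6) + 76) = sqrt(92*(-6) + 76) = sqrt(-552 + 76) = sqrt(-476) = 2*I*sqrt(119)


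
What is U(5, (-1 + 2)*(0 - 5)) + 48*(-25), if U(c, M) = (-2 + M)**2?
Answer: -1151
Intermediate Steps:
U(5, (-1 + 2)*(0 - 5)) + 48*(-25) = (-2 + (-1 + 2)*(0 - 5))**2 + 48*(-25) = (-2 + 1*(-5))**2 - 1200 = (-2 - 5)**2 - 1200 = (-7)**2 - 1200 = 49 - 1200 = -1151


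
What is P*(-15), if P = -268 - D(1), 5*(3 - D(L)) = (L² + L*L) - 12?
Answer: 4095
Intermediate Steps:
D(L) = 27/5 - 2*L²/5 (D(L) = 3 - ((L² + L*L) - 12)/5 = 3 - ((L² + L²) - 12)/5 = 3 - (2*L² - 12)/5 = 3 - (-12 + 2*L²)/5 = 3 + (12/5 - 2*L²/5) = 27/5 - 2*L²/5)
P = -273 (P = -268 - (27/5 - ⅖*1²) = -268 - (27/5 - ⅖*1) = -268 - (27/5 - ⅖) = -268 - 1*5 = -268 - 5 = -273)
P*(-15) = -273*(-15) = 4095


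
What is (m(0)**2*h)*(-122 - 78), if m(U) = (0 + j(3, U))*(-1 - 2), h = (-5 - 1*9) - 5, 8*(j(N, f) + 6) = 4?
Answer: 1034550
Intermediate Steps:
j(N, f) = -11/2 (j(N, f) = -6 + (1/8)*4 = -6 + 1/2 = -11/2)
h = -19 (h = (-5 - 9) - 5 = -14 - 5 = -19)
m(U) = 33/2 (m(U) = (0 - 11/2)*(-1 - 2) = -11/2*(-3) = 33/2)
(m(0)**2*h)*(-122 - 78) = ((33/2)**2*(-19))*(-122 - 78) = ((1089/4)*(-19))*(-200) = -20691/4*(-200) = 1034550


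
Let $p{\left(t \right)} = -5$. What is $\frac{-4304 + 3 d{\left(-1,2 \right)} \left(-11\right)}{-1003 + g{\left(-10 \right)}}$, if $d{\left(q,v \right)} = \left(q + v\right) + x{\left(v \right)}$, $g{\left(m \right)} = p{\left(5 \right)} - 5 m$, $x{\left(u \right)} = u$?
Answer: $\frac{4403}{958} \approx 4.596$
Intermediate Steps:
$g{\left(m \right)} = -5 - 5 m$
$d{\left(q,v \right)} = q + 2 v$ ($d{\left(q,v \right)} = \left(q + v\right) + v = q + 2 v$)
$\frac{-4304 + 3 d{\left(-1,2 \right)} \left(-11\right)}{-1003 + g{\left(-10 \right)}} = \frac{-4304 + 3 \left(-1 + 2 \cdot 2\right) \left(-11\right)}{-1003 - -45} = \frac{-4304 + 3 \left(-1 + 4\right) \left(-11\right)}{-1003 + \left(-5 + 50\right)} = \frac{-4304 + 3 \cdot 3 \left(-11\right)}{-1003 + 45} = \frac{-4304 + 9 \left(-11\right)}{-958} = \left(-4304 - 99\right) \left(- \frac{1}{958}\right) = \left(-4403\right) \left(- \frac{1}{958}\right) = \frac{4403}{958}$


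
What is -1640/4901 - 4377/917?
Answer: -22955557/4494217 ≈ -5.1078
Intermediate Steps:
-1640/4901 - 4377/917 = -22955557/4494217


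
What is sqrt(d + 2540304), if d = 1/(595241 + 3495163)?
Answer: sqrt(10625713687614307017)/2045202 ≈ 1593.8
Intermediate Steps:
d = 1/4090404 ≈ 2.4447e-7
sqrt(d + 2540304) = sqrt(1/4090404 + 2540304) = sqrt(10390869642817/4090404) = sqrt(10625713687614307017)/2045202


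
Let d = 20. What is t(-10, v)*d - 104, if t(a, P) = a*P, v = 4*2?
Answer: -1704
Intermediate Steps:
v = 8
t(a, P) = P*a
t(-10, v)*d - 104 = (8*(-10))*20 - 104 = -80*20 - 104 = -1600 - 104 = -1704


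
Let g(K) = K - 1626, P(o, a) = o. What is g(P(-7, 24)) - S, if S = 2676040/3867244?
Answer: -1579471373/966811 ≈ -1633.7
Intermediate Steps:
S = 669010/966811 (S = 2676040*(1/3867244) = 669010/966811 ≈ 0.69198)
g(K) = -1626 + K
g(P(-7, 24)) - S = (-1626 - 7) - 1*669010/966811 = -1633 - 669010/966811 = -1579471373/966811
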